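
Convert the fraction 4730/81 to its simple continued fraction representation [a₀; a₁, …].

4730 ÷ 81 → quotient 58, remainder 32
81 ÷ 32 → quotient 2, remainder 17
32 ÷ 17 → quotient 1, remainder 15
17 ÷ 15 → quotient 1, remainder 2
15 ÷ 2 → quotient 7, remainder 1
2 ÷ 1 → quotient 2, remainder 0

[58; 2, 1, 1, 7, 2]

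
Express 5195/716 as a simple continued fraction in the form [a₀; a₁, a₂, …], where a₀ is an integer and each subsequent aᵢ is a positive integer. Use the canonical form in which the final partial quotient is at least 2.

[7; 3, 1, 10, 2, 3, 2]

⌊5195/716⌋ = 7, remainder 183
⌊716/183⌋ = 3, remainder 167
⌊183/167⌋ = 1, remainder 16
⌊167/16⌋ = 10, remainder 7
⌊16/7⌋ = 2, remainder 2
⌊7/2⌋ = 3, remainder 1
⌊2/1⌋ = 2, remainder 0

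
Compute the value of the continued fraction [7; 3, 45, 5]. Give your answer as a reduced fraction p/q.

5007/683

Start with 5.
45 + 1/(5/1) = 45 + 1/5 = 226/5
3 + 1/(226/5) = 3 + 5/226 = 683/226
7 + 1/(683/226) = 7 + 226/683 = 5007/683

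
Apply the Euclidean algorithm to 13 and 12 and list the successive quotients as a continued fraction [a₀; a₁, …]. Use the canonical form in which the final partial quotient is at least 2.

[1; 12]

Repeatedly divide and take the remainder:
13 = 1·12 + 1, so a_0 = 1
12 = 12·1 + 0, so a_1 = 12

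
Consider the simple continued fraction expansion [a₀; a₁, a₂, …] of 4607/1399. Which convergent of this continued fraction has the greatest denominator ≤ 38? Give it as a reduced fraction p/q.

a_0 = 3: 3/1  (≤ bound)
a_1 = 3: 10/3  (≤ bound)
a_2 = 2: 23/7  (≤ bound)
a_3 = 2: 56/17  (≤ bound)
a_4 = 2: 135/41  (> 38, stop)

56/17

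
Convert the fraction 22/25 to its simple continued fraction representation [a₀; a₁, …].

[0; 1, 7, 3]

22 ÷ 25 → quotient 0, remainder 22
25 ÷ 22 → quotient 1, remainder 3
22 ÷ 3 → quotient 7, remainder 1
3 ÷ 1 → quotient 3, remainder 0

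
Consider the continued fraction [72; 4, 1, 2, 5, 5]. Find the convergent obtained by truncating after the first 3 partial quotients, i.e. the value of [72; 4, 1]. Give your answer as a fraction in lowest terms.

Build up convergents one term at a time:
a_0 = 72: 72/1
a_1 = 4: 289/4
a_2 = 1: 361/5

361/5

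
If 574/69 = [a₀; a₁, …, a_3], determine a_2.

7

574 = 8·69 + 22, so a_0 = 8
69 = 3·22 + 3, so a_1 = 3
22 = 7·3 + 1, so a_2 = 7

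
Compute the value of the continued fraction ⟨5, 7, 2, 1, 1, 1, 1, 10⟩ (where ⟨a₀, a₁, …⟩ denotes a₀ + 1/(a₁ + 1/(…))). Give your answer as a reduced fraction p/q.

5233/1019

Starting at the tail and folding back:
Start with 10.
1 + 1/(10/1) = 1 + 1/10 = 11/10
1 + 1/(11/10) = 1 + 10/11 = 21/11
1 + 1/(21/11) = 1 + 11/21 = 32/21
1 + 1/(32/21) = 1 + 21/32 = 53/32
2 + 1/(53/32) = 2 + 32/53 = 138/53
7 + 1/(138/53) = 7 + 53/138 = 1019/138
5 + 1/(1019/138) = 5 + 138/1019 = 5233/1019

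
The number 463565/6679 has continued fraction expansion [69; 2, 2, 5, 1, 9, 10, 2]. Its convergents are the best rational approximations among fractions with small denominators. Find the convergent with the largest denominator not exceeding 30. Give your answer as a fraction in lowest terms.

a_0 = 69: 69/1  (≤ bound)
a_1 = 2: 139/2  (≤ bound)
a_2 = 2: 347/5  (≤ bound)
a_3 = 5: 1874/27  (≤ bound)
a_4 = 1: 2221/32  (> 30, stop)

1874/27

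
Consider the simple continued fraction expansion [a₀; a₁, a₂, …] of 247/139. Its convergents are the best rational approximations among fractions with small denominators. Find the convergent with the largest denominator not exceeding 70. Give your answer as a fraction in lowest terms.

a_0 = 1: 1/1  (≤ bound)
a_1 = 1: 2/1  (≤ bound)
a_2 = 3: 7/4  (≤ bound)
a_3 = 2: 16/9  (≤ bound)
a_4 = 15: 247/139  (> 70, stop)

16/9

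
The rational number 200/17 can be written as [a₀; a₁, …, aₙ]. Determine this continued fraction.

200 = 11·17 + 13, so a_0 = 11
17 = 1·13 + 4, so a_1 = 1
13 = 3·4 + 1, so a_2 = 3
4 = 4·1 + 0, so a_3 = 4

[11; 1, 3, 4]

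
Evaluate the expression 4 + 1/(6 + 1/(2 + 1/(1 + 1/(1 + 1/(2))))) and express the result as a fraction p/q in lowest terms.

345/83

Use the convergent recurrence hₖ = aₖ·hₖ₋₁ + hₖ₋₂ (and likewise for the denominators kₖ):
a_0 = 4: 4/1
a_1 = 6: 25/6
a_2 = 2: 54/13
a_3 = 1: 79/19
a_4 = 1: 133/32
a_5 = 2: 345/83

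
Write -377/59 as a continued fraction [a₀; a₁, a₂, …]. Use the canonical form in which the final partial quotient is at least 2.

-377 = -7·59 + 36, so a_0 = -7
59 = 1·36 + 23, so a_1 = 1
36 = 1·23 + 13, so a_2 = 1
23 = 1·13 + 10, so a_3 = 1
13 = 1·10 + 3, so a_4 = 1
10 = 3·3 + 1, so a_5 = 3
3 = 3·1 + 0, so a_6 = 3

[-7; 1, 1, 1, 1, 3, 3]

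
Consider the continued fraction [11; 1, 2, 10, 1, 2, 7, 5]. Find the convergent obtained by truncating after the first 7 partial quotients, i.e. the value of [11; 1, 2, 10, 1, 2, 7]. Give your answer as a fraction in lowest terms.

8489/727

Start with 7.
2 + 1/(7/1) = 2 + 1/7 = 15/7
1 + 1/(15/7) = 1 + 7/15 = 22/15
10 + 1/(22/15) = 10 + 15/22 = 235/22
2 + 1/(235/22) = 2 + 22/235 = 492/235
1 + 1/(492/235) = 1 + 235/492 = 727/492
11 + 1/(727/492) = 11 + 492/727 = 8489/727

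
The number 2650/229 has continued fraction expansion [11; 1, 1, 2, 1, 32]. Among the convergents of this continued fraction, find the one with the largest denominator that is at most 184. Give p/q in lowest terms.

a_0 = 11: 11/1  (≤ bound)
a_1 = 1: 12/1  (≤ bound)
a_2 = 1: 23/2  (≤ bound)
a_3 = 2: 58/5  (≤ bound)
a_4 = 1: 81/7  (≤ bound)
a_5 = 32: 2650/229  (> 184, stop)

81/7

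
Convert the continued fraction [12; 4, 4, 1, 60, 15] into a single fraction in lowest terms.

Work from the innermost term outward:
Start with 15.
60 + 1/(15/1) = 60 + 1/15 = 901/15
1 + 1/(901/15) = 1 + 15/901 = 916/901
4 + 1/(916/901) = 4 + 901/916 = 4565/916
4 + 1/(4565/916) = 4 + 916/4565 = 19176/4565
12 + 1/(19176/4565) = 12 + 4565/19176 = 234677/19176

234677/19176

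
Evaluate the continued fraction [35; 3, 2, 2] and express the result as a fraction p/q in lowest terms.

600/17

a_0 = 35: 35/1
a_1 = 3: 106/3
a_2 = 2: 247/7
a_3 = 2: 600/17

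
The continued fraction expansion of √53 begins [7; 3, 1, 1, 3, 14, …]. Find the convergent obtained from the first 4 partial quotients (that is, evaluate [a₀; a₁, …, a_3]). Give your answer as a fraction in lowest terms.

51/7

Start with 1.
1 + 1/(1/1) = 1 + 1/1 = 2/1
3 + 1/(2/1) = 3 + 1/2 = 7/2
7 + 1/(7/2) = 7 + 2/7 = 51/7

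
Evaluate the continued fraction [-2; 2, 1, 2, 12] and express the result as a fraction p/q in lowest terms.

-161/99

a_0 = -2: -2/1
a_1 = 2: -3/2
a_2 = 1: -5/3
a_3 = 2: -13/8
a_4 = 12: -161/99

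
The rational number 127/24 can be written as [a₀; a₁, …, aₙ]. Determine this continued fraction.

[5; 3, 2, 3]

127 = 5·24 + 7, so a_0 = 5
24 = 3·7 + 3, so a_1 = 3
7 = 2·3 + 1, so a_2 = 2
3 = 3·1 + 0, so a_3 = 3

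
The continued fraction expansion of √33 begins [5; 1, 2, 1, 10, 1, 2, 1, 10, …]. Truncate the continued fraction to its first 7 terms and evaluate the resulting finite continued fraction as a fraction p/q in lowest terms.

787/137

Build up convergents one term at a time:
a_0 = 5: 5/1
a_1 = 1: 6/1
a_2 = 2: 17/3
a_3 = 1: 23/4
a_4 = 10: 247/43
a_5 = 1: 270/47
a_6 = 2: 787/137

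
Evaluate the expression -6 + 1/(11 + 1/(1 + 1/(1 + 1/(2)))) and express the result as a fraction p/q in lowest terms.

Use the convergent recurrence hₖ = aₖ·hₖ₋₁ + hₖ₋₂ (and likewise for the denominators kₖ):
a_0 = -6: -6/1
a_1 = 11: -65/11
a_2 = 1: -71/12
a_3 = 1: -136/23
a_4 = 2: -343/58

-343/58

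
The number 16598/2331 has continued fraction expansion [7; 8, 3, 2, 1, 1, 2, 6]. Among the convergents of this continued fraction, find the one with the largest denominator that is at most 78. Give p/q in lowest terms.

413/58

a_0 = 7: 7/1  (≤ bound)
a_1 = 8: 57/8  (≤ bound)
a_2 = 3: 178/25  (≤ bound)
a_3 = 2: 413/58  (≤ bound)
a_4 = 1: 591/83  (> 78, stop)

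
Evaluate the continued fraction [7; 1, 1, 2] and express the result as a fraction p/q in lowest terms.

Build up convergents one term at a time:
a_0 = 7: 7/1
a_1 = 1: 8/1
a_2 = 1: 15/2
a_3 = 2: 38/5

38/5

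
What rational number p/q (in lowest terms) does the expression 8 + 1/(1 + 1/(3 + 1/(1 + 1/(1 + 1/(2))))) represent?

202/23

Starting at the tail and folding back:
Start with 2.
1 + 1/(2/1) = 1 + 1/2 = 3/2
1 + 1/(3/2) = 1 + 2/3 = 5/3
3 + 1/(5/3) = 3 + 3/5 = 18/5
1 + 1/(18/5) = 1 + 5/18 = 23/18
8 + 1/(23/18) = 8 + 18/23 = 202/23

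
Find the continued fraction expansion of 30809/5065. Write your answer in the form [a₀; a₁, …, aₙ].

[6; 12, 11, 3, 12]

Apply division with remainder until the remainder is 0:
30809 ÷ 5065 → quotient 6, remainder 419
5065 ÷ 419 → quotient 12, remainder 37
419 ÷ 37 → quotient 11, remainder 12
37 ÷ 12 → quotient 3, remainder 1
12 ÷ 1 → quotient 12, remainder 0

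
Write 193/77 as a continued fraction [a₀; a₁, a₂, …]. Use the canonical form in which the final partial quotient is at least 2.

[2; 1, 1, 38]

Repeatedly divide and take the remainder:
193 = 2·77 + 39, so a_0 = 2
77 = 1·39 + 38, so a_1 = 1
39 = 1·38 + 1, so a_2 = 1
38 = 38·1 + 0, so a_3 = 38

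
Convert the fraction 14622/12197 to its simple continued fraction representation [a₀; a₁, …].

⌊14622/12197⌋ = 1, remainder 2425
⌊12197/2425⌋ = 5, remainder 72
⌊2425/72⌋ = 33, remainder 49
⌊72/49⌋ = 1, remainder 23
⌊49/23⌋ = 2, remainder 3
⌊23/3⌋ = 7, remainder 2
⌊3/2⌋ = 1, remainder 1
⌊2/1⌋ = 2, remainder 0

[1; 5, 33, 1, 2, 7, 1, 2]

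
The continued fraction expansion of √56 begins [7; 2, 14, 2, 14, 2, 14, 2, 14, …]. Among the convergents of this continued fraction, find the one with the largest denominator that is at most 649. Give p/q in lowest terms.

449/60

a_0 = 7: 7/1  (≤ bound)
a_1 = 2: 15/2  (≤ bound)
a_2 = 14: 217/29  (≤ bound)
a_3 = 2: 449/60  (≤ bound)
a_4 = 14: 6503/869  (> 649, stop)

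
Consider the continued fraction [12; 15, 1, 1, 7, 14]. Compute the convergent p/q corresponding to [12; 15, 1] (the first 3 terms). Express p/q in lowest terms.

193/16

Start with 1.
15 + 1/(1/1) = 15 + 1/1 = 16/1
12 + 1/(16/1) = 12 + 1/16 = 193/16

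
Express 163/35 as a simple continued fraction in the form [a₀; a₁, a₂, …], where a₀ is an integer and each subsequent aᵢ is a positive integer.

[4; 1, 1, 1, 11]

Apply division with remainder until the remainder is 0:
⌊163/35⌋ = 4, remainder 23
⌊35/23⌋ = 1, remainder 12
⌊23/12⌋ = 1, remainder 11
⌊12/11⌋ = 1, remainder 1
⌊11/1⌋ = 11, remainder 0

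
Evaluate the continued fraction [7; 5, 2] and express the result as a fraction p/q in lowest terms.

79/11

Use the convergent recurrence hₖ = aₖ·hₖ₋₁ + hₖ₋₂ (and likewise for the denominators kₖ):
a_0 = 7: 7/1
a_1 = 5: 36/5
a_2 = 2: 79/11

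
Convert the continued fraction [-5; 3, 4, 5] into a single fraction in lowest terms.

-319/68

Collapse the nested fraction from the inside out:
Start with 5.
4 + 1/(5/1) = 4 + 1/5 = 21/5
3 + 1/(21/5) = 3 + 5/21 = 68/21
-5 + 1/(68/21) = -5 + 21/68 = -319/68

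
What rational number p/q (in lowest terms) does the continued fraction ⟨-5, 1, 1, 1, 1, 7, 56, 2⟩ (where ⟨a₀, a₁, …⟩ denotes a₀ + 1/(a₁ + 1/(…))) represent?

-18915/4304

Compute successive convergents:
a_0 = -5: -5/1
a_1 = 1: -4/1
a_2 = 1: -9/2
a_3 = 1: -13/3
a_4 = 1: -22/5
a_5 = 7: -167/38
a_6 = 56: -9374/2133
a_7 = 2: -18915/4304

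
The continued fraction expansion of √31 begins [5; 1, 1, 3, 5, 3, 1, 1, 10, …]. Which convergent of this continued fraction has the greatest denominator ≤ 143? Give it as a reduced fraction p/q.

a_0 = 5: 5/1  (≤ bound)
a_1 = 1: 6/1  (≤ bound)
a_2 = 1: 11/2  (≤ bound)
a_3 = 3: 39/7  (≤ bound)
a_4 = 5: 206/37  (≤ bound)
a_5 = 3: 657/118  (≤ bound)
a_6 = 1: 863/155  (> 143, stop)

657/118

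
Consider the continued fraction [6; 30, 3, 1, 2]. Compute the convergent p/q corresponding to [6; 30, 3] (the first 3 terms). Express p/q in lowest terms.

549/91

a_0 = 6: 6/1
a_1 = 30: 181/30
a_2 = 3: 549/91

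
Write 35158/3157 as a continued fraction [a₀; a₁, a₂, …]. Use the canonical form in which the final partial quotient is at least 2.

[11; 7, 3, 12, 1, 2, 1, 2]

Apply division with remainder until the remainder is 0:
⌊35158/3157⌋ = 11, remainder 431
⌊3157/431⌋ = 7, remainder 140
⌊431/140⌋ = 3, remainder 11
⌊140/11⌋ = 12, remainder 8
⌊11/8⌋ = 1, remainder 3
⌊8/3⌋ = 2, remainder 2
⌊3/2⌋ = 1, remainder 1
⌊2/1⌋ = 2, remainder 0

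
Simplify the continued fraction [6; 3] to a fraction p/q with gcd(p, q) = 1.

19/3

a_0 = 6: 6/1
a_1 = 3: 19/3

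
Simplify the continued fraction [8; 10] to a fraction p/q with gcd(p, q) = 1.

Starting at the tail and folding back:
Start with 10.
8 + 1/(10/1) = 8 + 1/10 = 81/10

81/10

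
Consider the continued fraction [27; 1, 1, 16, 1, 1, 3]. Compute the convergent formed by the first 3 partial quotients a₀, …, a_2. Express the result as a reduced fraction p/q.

Start with 1.
1 + 1/(1/1) = 1 + 1/1 = 2/1
27 + 1/(2/1) = 27 + 1/2 = 55/2

55/2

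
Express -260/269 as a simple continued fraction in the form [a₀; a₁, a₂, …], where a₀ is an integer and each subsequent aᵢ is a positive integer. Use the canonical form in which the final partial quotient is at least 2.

[-1; 29, 1, 8]

Run the Euclidean algorithm, recording each quotient:
⌊-260/269⌋ = -1, remainder 9
⌊269/9⌋ = 29, remainder 8
⌊9/8⌋ = 1, remainder 1
⌊8/1⌋ = 8, remainder 0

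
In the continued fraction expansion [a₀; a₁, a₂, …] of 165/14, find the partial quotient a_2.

Repeatedly divide and take the remainder:
165 ÷ 14 → quotient 11, remainder 11
14 ÷ 11 → quotient 1, remainder 3
11 ÷ 3 → quotient 3, remainder 2

3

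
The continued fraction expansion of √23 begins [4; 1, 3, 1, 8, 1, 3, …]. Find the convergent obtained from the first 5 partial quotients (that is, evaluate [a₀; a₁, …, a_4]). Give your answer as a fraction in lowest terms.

211/44

Compute successive convergents:
a_0 = 4: 4/1
a_1 = 1: 5/1
a_2 = 3: 19/4
a_3 = 1: 24/5
a_4 = 8: 211/44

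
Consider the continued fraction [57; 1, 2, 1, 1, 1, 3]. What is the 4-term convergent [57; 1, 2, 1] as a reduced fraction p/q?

a_0 = 57: 57/1
a_1 = 1: 58/1
a_2 = 2: 173/3
a_3 = 1: 231/4

231/4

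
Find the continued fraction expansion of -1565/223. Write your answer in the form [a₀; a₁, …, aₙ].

Apply division with remainder until the remainder is 0:
-1565 ÷ 223 → quotient -8, remainder 219
223 ÷ 219 → quotient 1, remainder 4
219 ÷ 4 → quotient 54, remainder 3
4 ÷ 3 → quotient 1, remainder 1
3 ÷ 1 → quotient 3, remainder 0

[-8; 1, 54, 1, 3]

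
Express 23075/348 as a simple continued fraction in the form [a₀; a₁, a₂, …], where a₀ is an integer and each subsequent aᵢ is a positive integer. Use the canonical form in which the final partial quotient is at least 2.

[66; 3, 3, 1, 26]

Repeatedly divide and take the remainder:
23075 = 66·348 + 107, so a_0 = 66
348 = 3·107 + 27, so a_1 = 3
107 = 3·27 + 26, so a_2 = 3
27 = 1·26 + 1, so a_3 = 1
26 = 26·1 + 0, so a_4 = 26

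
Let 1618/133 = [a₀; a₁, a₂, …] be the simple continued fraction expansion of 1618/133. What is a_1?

6

1618 = 12·133 + 22, so a_0 = 12
133 = 6·22 + 1, so a_1 = 6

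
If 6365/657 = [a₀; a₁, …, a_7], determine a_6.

Apply division with remainder until the remainder is 0:
6365 = 9·657 + 452, so a_0 = 9
657 = 1·452 + 205, so a_1 = 1
452 = 2·205 + 42, so a_2 = 2
205 = 4·42 + 37, so a_3 = 4
42 = 1·37 + 5, so a_4 = 1
37 = 7·5 + 2, so a_5 = 7
5 = 2·2 + 1, so a_6 = 2

2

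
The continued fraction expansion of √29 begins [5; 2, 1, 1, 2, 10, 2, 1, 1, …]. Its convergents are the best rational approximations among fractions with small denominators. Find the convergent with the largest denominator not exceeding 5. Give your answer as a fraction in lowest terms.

List convergents until the denominator exceeds the bound:
a_0 = 5: 5/1  (≤ bound)
a_1 = 2: 11/2  (≤ bound)
a_2 = 1: 16/3  (≤ bound)
a_3 = 1: 27/5  (≤ bound)
a_4 = 2: 70/13  (> 5, stop)

27/5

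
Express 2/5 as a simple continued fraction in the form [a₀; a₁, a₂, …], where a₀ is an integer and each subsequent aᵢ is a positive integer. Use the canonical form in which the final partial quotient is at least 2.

Apply division with remainder until the remainder is 0:
2 ÷ 5 → quotient 0, remainder 2
5 ÷ 2 → quotient 2, remainder 1
2 ÷ 1 → quotient 2, remainder 0

[0; 2, 2]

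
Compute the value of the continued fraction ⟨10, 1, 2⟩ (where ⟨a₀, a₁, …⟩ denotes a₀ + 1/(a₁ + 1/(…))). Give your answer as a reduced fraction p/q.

Work from the innermost term outward:
Start with 2.
1 + 1/(2/1) = 1 + 1/2 = 3/2
10 + 1/(3/2) = 10 + 2/3 = 32/3

32/3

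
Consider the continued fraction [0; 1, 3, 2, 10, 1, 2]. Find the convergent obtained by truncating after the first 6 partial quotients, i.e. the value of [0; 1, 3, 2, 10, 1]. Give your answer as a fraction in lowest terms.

80/103

Start with 1.
10 + 1/(1/1) = 10 + 1/1 = 11/1
2 + 1/(11/1) = 2 + 1/11 = 23/11
3 + 1/(23/11) = 3 + 11/23 = 80/23
1 + 1/(80/23) = 1 + 23/80 = 103/80
0 + 1/(103/80) = 0 + 80/103 = 80/103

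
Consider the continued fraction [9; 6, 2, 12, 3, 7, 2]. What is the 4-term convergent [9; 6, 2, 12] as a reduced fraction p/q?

a_0 = 9: 9/1
a_1 = 6: 55/6
a_2 = 2: 119/13
a_3 = 12: 1483/162

1483/162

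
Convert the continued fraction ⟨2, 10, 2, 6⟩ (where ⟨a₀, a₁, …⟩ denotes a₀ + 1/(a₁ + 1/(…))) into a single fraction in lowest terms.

285/136

Work from the innermost term outward:
Start with 6.
2 + 1/(6/1) = 2 + 1/6 = 13/6
10 + 1/(13/6) = 10 + 6/13 = 136/13
2 + 1/(136/13) = 2 + 13/136 = 285/136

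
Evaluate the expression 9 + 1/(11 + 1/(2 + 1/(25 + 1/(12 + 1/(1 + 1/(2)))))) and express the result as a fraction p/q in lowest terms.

202977/22337

a_0 = 9: 9/1
a_1 = 11: 100/11
a_2 = 2: 209/23
a_3 = 25: 5325/586
a_4 = 12: 64109/7055
a_5 = 1: 69434/7641
a_6 = 2: 202977/22337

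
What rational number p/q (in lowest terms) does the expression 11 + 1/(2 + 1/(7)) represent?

172/15

Build up convergents one term at a time:
a_0 = 11: 11/1
a_1 = 2: 23/2
a_2 = 7: 172/15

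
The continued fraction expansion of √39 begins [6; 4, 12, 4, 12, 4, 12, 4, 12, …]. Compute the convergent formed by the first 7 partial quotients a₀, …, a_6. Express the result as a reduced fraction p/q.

a_0 = 6: 6/1
a_1 = 4: 25/4
a_2 = 12: 306/49
a_3 = 4: 1249/200
a_4 = 12: 15294/2449
a_5 = 4: 62425/9996
a_6 = 12: 764394/122401

764394/122401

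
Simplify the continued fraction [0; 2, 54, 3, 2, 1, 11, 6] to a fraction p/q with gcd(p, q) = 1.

a_0 = 0: 0/1
a_1 = 2: 1/2
a_2 = 54: 54/109
a_3 = 3: 163/329
a_4 = 2: 380/767
a_5 = 1: 543/1096
a_6 = 11: 6353/12823
a_7 = 6: 38661/78034

38661/78034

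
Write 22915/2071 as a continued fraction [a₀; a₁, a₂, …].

Repeatedly divide and take the remainder:
⌊22915/2071⌋ = 11, remainder 134
⌊2071/134⌋ = 15, remainder 61
⌊134/61⌋ = 2, remainder 12
⌊61/12⌋ = 5, remainder 1
⌊12/1⌋ = 12, remainder 0

[11; 15, 2, 5, 12]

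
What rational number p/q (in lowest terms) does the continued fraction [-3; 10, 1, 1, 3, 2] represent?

Start with 2.
3 + 1/(2/1) = 3 + 1/2 = 7/2
1 + 1/(7/2) = 1 + 2/7 = 9/7
1 + 1/(9/7) = 1 + 7/9 = 16/9
10 + 1/(16/9) = 10 + 9/16 = 169/16
-3 + 1/(169/16) = -3 + 16/169 = -491/169

-491/169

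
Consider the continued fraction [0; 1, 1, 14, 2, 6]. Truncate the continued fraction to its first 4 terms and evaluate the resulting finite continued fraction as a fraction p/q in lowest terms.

15/29

Start with 14.
1 + 1/(14/1) = 1 + 1/14 = 15/14
1 + 1/(15/14) = 1 + 14/15 = 29/15
0 + 1/(29/15) = 0 + 15/29 = 15/29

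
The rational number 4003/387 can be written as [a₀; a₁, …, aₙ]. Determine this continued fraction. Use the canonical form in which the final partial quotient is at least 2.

⌊4003/387⌋ = 10, remainder 133
⌊387/133⌋ = 2, remainder 121
⌊133/121⌋ = 1, remainder 12
⌊121/12⌋ = 10, remainder 1
⌊12/1⌋ = 12, remainder 0

[10; 2, 1, 10, 12]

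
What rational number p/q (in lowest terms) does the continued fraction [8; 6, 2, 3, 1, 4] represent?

2259/277

a_0 = 8: 8/1
a_1 = 6: 49/6
a_2 = 2: 106/13
a_3 = 3: 367/45
a_4 = 1: 473/58
a_5 = 4: 2259/277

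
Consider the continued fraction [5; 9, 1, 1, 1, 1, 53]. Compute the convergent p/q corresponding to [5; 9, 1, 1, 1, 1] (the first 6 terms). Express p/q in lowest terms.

Start with 1.
1 + 1/(1/1) = 1 + 1/1 = 2/1
1 + 1/(2/1) = 1 + 1/2 = 3/2
1 + 1/(3/2) = 1 + 2/3 = 5/3
9 + 1/(5/3) = 9 + 3/5 = 48/5
5 + 1/(48/5) = 5 + 5/48 = 245/48

245/48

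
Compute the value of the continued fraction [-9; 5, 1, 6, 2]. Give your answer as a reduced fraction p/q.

Start with 2.
6 + 1/(2/1) = 6 + 1/2 = 13/2
1 + 1/(13/2) = 1 + 2/13 = 15/13
5 + 1/(15/13) = 5 + 13/15 = 88/15
-9 + 1/(88/15) = -9 + 15/88 = -777/88

-777/88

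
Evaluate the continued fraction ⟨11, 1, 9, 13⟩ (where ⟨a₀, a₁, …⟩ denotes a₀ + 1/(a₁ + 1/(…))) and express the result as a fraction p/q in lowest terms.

1559/131

Work from the innermost term outward:
Start with 13.
9 + 1/(13/1) = 9 + 1/13 = 118/13
1 + 1/(118/13) = 1 + 13/118 = 131/118
11 + 1/(131/118) = 11 + 118/131 = 1559/131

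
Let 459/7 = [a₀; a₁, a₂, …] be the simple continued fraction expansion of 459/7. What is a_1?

1

Apply division with remainder until the remainder is 0:
⌊459/7⌋ = 65, remainder 4
⌊7/4⌋ = 1, remainder 3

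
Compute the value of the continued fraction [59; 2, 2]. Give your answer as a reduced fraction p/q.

297/5

Start with 2.
2 + 1/(2/1) = 2 + 1/2 = 5/2
59 + 1/(5/2) = 59 + 2/5 = 297/5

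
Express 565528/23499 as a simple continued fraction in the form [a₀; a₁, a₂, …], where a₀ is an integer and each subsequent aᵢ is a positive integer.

[24; 15, 7, 11, 1, 1, 9]

565528 ÷ 23499 → quotient 24, remainder 1552
23499 ÷ 1552 → quotient 15, remainder 219
1552 ÷ 219 → quotient 7, remainder 19
219 ÷ 19 → quotient 11, remainder 10
19 ÷ 10 → quotient 1, remainder 9
10 ÷ 9 → quotient 1, remainder 1
9 ÷ 1 → quotient 9, remainder 0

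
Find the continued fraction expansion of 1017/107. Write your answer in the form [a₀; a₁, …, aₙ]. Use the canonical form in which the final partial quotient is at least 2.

[9; 1, 1, 53]

Apply division with remainder until the remainder is 0:
⌊1017/107⌋ = 9, remainder 54
⌊107/54⌋ = 1, remainder 53
⌊54/53⌋ = 1, remainder 1
⌊53/1⌋ = 53, remainder 0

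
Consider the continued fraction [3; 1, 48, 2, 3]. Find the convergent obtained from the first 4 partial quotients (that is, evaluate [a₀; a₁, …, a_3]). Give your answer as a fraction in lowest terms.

394/99

Start with 2.
48 + 1/(2/1) = 48 + 1/2 = 97/2
1 + 1/(97/2) = 1 + 2/97 = 99/97
3 + 1/(99/97) = 3 + 97/99 = 394/99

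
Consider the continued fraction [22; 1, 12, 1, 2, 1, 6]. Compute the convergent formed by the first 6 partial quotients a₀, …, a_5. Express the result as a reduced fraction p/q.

1261/55

Collapse the nested fraction from the inside out:
Start with 1.
2 + 1/(1/1) = 2 + 1/1 = 3/1
1 + 1/(3/1) = 1 + 1/3 = 4/3
12 + 1/(4/3) = 12 + 3/4 = 51/4
1 + 1/(51/4) = 1 + 4/51 = 55/51
22 + 1/(55/51) = 22 + 51/55 = 1261/55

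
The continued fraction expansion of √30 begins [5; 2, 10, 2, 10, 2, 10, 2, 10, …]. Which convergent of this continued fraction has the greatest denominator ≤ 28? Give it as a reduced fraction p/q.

List convergents until the denominator exceeds the bound:
a_0 = 5: 5/1  (≤ bound)
a_1 = 2: 11/2  (≤ bound)
a_2 = 10: 115/21  (≤ bound)
a_3 = 2: 241/44  (> 28, stop)

115/21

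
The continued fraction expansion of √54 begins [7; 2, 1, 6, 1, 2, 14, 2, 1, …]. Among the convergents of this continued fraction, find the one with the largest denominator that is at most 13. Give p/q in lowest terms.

22/3

a_0 = 7: 7/1  (≤ bound)
a_1 = 2: 15/2  (≤ bound)
a_2 = 1: 22/3  (≤ bound)
a_3 = 6: 147/20  (> 13, stop)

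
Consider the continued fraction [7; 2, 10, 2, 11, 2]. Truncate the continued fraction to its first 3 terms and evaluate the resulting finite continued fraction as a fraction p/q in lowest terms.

157/21

Collapse the nested fraction from the inside out:
Start with 10.
2 + 1/(10/1) = 2 + 1/10 = 21/10
7 + 1/(21/10) = 7 + 10/21 = 157/21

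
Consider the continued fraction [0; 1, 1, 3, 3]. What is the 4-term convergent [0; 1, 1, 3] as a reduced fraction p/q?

Work from the innermost term outward:
Start with 3.
1 + 1/(3/1) = 1 + 1/3 = 4/3
1 + 1/(4/3) = 1 + 3/4 = 7/4
0 + 1/(7/4) = 0 + 4/7 = 4/7

4/7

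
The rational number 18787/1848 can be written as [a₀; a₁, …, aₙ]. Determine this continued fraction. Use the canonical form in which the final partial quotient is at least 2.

[10; 6, 51, 6]

18787 ÷ 1848 → quotient 10, remainder 307
1848 ÷ 307 → quotient 6, remainder 6
307 ÷ 6 → quotient 51, remainder 1
6 ÷ 1 → quotient 6, remainder 0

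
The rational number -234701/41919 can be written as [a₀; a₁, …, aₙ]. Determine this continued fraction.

[-6; 2, 2, 36, 1, 1, 7, 15]

-234701 ÷ 41919 → quotient -6, remainder 16813
41919 ÷ 16813 → quotient 2, remainder 8293
16813 ÷ 8293 → quotient 2, remainder 227
8293 ÷ 227 → quotient 36, remainder 121
227 ÷ 121 → quotient 1, remainder 106
121 ÷ 106 → quotient 1, remainder 15
106 ÷ 15 → quotient 7, remainder 1
15 ÷ 1 → quotient 15, remainder 0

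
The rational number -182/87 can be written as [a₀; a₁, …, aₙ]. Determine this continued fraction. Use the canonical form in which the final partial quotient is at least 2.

⌊-182/87⌋ = -3, remainder 79
⌊87/79⌋ = 1, remainder 8
⌊79/8⌋ = 9, remainder 7
⌊8/7⌋ = 1, remainder 1
⌊7/1⌋ = 7, remainder 0

[-3; 1, 9, 1, 7]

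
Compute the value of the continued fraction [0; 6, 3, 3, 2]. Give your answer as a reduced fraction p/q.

23/145

a_0 = 0: 0/1
a_1 = 6: 1/6
a_2 = 3: 3/19
a_3 = 3: 10/63
a_4 = 2: 23/145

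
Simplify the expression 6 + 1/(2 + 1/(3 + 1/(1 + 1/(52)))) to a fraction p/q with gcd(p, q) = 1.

3061/475

Start with 52.
1 + 1/(52/1) = 1 + 1/52 = 53/52
3 + 1/(53/52) = 3 + 52/53 = 211/53
2 + 1/(211/53) = 2 + 53/211 = 475/211
6 + 1/(475/211) = 6 + 211/475 = 3061/475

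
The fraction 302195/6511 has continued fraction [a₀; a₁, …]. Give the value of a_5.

2

Repeatedly divide and take the remainder:
302195 ÷ 6511 → quotient 46, remainder 2689
6511 ÷ 2689 → quotient 2, remainder 1133
2689 ÷ 1133 → quotient 2, remainder 423
1133 ÷ 423 → quotient 2, remainder 287
423 ÷ 287 → quotient 1, remainder 136
287 ÷ 136 → quotient 2, remainder 15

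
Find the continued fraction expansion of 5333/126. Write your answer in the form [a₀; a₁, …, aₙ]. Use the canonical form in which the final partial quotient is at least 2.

5333 ÷ 126 → quotient 42, remainder 41
126 ÷ 41 → quotient 3, remainder 3
41 ÷ 3 → quotient 13, remainder 2
3 ÷ 2 → quotient 1, remainder 1
2 ÷ 1 → quotient 2, remainder 0

[42; 3, 13, 1, 2]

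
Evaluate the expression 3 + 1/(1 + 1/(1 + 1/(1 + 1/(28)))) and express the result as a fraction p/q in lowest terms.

Collapse the nested fraction from the inside out:
Start with 28.
1 + 1/(28/1) = 1 + 1/28 = 29/28
1 + 1/(29/28) = 1 + 28/29 = 57/29
1 + 1/(57/29) = 1 + 29/57 = 86/57
3 + 1/(86/57) = 3 + 57/86 = 315/86

315/86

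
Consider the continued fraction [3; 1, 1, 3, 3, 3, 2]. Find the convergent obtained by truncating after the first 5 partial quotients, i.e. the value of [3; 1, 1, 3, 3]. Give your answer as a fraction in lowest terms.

82/23

a_0 = 3: 3/1
a_1 = 1: 4/1
a_2 = 1: 7/2
a_3 = 3: 25/7
a_4 = 3: 82/23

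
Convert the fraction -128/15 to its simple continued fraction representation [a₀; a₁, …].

[-9; 2, 7]

Run the Euclidean algorithm, recording each quotient:
-128 = -9·15 + 7, so a_0 = -9
15 = 2·7 + 1, so a_1 = 2
7 = 7·1 + 0, so a_2 = 7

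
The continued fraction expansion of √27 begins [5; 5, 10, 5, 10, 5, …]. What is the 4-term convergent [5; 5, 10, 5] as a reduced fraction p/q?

a_0 = 5: 5/1
a_1 = 5: 26/5
a_2 = 10: 265/51
a_3 = 5: 1351/260

1351/260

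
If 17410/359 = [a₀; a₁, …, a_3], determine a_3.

Apply division with remainder until the remainder is 0:
⌊17410/359⌋ = 48, remainder 178
⌊359/178⌋ = 2, remainder 3
⌊178/3⌋ = 59, remainder 1
⌊3/1⌋ = 3, remainder 0

3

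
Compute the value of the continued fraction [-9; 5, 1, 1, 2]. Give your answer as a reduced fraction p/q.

Start with 2.
1 + 1/(2/1) = 1 + 1/2 = 3/2
1 + 1/(3/2) = 1 + 2/3 = 5/3
5 + 1/(5/3) = 5 + 3/5 = 28/5
-9 + 1/(28/5) = -9 + 5/28 = -247/28

-247/28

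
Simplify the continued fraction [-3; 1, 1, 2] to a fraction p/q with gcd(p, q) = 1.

a_0 = -3: -3/1
a_1 = 1: -2/1
a_2 = 1: -5/2
a_3 = 2: -12/5

-12/5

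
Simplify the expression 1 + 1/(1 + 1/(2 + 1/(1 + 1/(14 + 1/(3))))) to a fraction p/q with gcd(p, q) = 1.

Start with 3.
14 + 1/(3/1) = 14 + 1/3 = 43/3
1 + 1/(43/3) = 1 + 3/43 = 46/43
2 + 1/(46/43) = 2 + 43/46 = 135/46
1 + 1/(135/46) = 1 + 46/135 = 181/135
1 + 1/(181/135) = 1 + 135/181 = 316/181

316/181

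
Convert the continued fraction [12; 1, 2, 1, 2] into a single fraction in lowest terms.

140/11

Collapse the nested fraction from the inside out:
Start with 2.
1 + 1/(2/1) = 1 + 1/2 = 3/2
2 + 1/(3/2) = 2 + 2/3 = 8/3
1 + 1/(8/3) = 1 + 3/8 = 11/8
12 + 1/(11/8) = 12 + 8/11 = 140/11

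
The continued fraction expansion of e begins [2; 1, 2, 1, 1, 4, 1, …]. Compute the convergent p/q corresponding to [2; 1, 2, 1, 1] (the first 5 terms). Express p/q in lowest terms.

a_0 = 2: 2/1
a_1 = 1: 3/1
a_2 = 2: 8/3
a_3 = 1: 11/4
a_4 = 1: 19/7

19/7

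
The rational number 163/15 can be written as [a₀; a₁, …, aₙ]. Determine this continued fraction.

⌊163/15⌋ = 10, remainder 13
⌊15/13⌋ = 1, remainder 2
⌊13/2⌋ = 6, remainder 1
⌊2/1⌋ = 2, remainder 0

[10; 1, 6, 2]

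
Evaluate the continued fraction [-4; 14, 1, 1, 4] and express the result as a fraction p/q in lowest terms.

-515/131

a_0 = -4: -4/1
a_1 = 14: -55/14
a_2 = 1: -59/15
a_3 = 1: -114/29
a_4 = 4: -515/131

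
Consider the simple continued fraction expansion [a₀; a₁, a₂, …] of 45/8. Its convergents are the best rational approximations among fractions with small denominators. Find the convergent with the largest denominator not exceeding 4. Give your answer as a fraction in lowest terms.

List convergents until the denominator exceeds the bound:
a_0 = 5: 5/1  (≤ bound)
a_1 = 1: 6/1  (≤ bound)
a_2 = 1: 11/2  (≤ bound)
a_3 = 1: 17/3  (≤ bound)
a_4 = 2: 45/8  (> 4, stop)

17/3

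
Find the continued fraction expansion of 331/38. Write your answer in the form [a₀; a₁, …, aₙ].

331 ÷ 38 → quotient 8, remainder 27
38 ÷ 27 → quotient 1, remainder 11
27 ÷ 11 → quotient 2, remainder 5
11 ÷ 5 → quotient 2, remainder 1
5 ÷ 1 → quotient 5, remainder 0

[8; 1, 2, 2, 5]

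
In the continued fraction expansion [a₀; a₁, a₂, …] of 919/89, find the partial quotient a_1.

3

919 = 10·89 + 29, so a_0 = 10
89 = 3·29 + 2, so a_1 = 3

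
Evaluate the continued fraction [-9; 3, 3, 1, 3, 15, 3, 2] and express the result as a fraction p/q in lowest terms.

Compute successive convergents:
a_0 = -9: -9/1
a_1 = 3: -26/3
a_2 = 3: -87/10
a_3 = 1: -113/13
a_4 = 3: -426/49
a_5 = 15: -6503/748
a_6 = 3: -19935/2293
a_7 = 2: -46373/5334

-46373/5334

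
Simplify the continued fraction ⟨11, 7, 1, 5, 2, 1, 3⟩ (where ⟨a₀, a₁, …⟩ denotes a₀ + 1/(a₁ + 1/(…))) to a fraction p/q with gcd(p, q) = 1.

6109/549

Compute successive convergents:
a_0 = 11: 11/1
a_1 = 7: 78/7
a_2 = 1: 89/8
a_3 = 5: 523/47
a_4 = 2: 1135/102
a_5 = 1: 1658/149
a_6 = 3: 6109/549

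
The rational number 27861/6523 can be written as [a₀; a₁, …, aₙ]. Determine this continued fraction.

Apply division with remainder until the remainder is 0:
⌊27861/6523⌋ = 4, remainder 1769
⌊6523/1769⌋ = 3, remainder 1216
⌊1769/1216⌋ = 1, remainder 553
⌊1216/553⌋ = 2, remainder 110
⌊553/110⌋ = 5, remainder 3
⌊110/3⌋ = 36, remainder 2
⌊3/2⌋ = 1, remainder 1
⌊2/1⌋ = 2, remainder 0

[4; 3, 1, 2, 5, 36, 1, 2]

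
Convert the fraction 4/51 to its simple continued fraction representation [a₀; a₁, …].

[0; 12, 1, 3]

4 = 0·51 + 4, so a_0 = 0
51 = 12·4 + 3, so a_1 = 12
4 = 1·3 + 1, so a_2 = 1
3 = 3·1 + 0, so a_3 = 3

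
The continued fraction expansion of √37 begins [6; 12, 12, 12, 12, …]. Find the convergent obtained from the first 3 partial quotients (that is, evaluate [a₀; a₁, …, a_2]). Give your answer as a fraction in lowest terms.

882/145

a_0 = 6: 6/1
a_1 = 12: 73/12
a_2 = 12: 882/145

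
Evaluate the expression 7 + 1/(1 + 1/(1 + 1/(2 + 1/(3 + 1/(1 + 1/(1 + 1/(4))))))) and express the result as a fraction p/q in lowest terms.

1351/178

Start with 4.
1 + 1/(4/1) = 1 + 1/4 = 5/4
1 + 1/(5/4) = 1 + 4/5 = 9/5
3 + 1/(9/5) = 3 + 5/9 = 32/9
2 + 1/(32/9) = 2 + 9/32 = 73/32
1 + 1/(73/32) = 1 + 32/73 = 105/73
1 + 1/(105/73) = 1 + 73/105 = 178/105
7 + 1/(178/105) = 7 + 105/178 = 1351/178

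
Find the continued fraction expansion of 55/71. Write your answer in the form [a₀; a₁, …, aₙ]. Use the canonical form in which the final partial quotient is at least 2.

⌊55/71⌋ = 0, remainder 55
⌊71/55⌋ = 1, remainder 16
⌊55/16⌋ = 3, remainder 7
⌊16/7⌋ = 2, remainder 2
⌊7/2⌋ = 3, remainder 1
⌊2/1⌋ = 2, remainder 0

[0; 1, 3, 2, 3, 2]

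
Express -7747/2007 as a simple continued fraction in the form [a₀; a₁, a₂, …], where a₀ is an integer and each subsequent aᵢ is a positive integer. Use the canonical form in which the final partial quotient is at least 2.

⌊-7747/2007⌋ = -4, remainder 281
⌊2007/281⌋ = 7, remainder 40
⌊281/40⌋ = 7, remainder 1
⌊40/1⌋ = 40, remainder 0

[-4; 7, 7, 40]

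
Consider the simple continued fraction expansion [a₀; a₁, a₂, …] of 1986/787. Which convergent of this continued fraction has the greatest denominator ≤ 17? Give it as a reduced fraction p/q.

5/2

List convergents until the denominator exceeds the bound:
a_0 = 2: 2/1  (≤ bound)
a_1 = 1: 3/1  (≤ bound)
a_2 = 1: 5/2  (≤ bound)
a_3 = 10: 53/21  (> 17, stop)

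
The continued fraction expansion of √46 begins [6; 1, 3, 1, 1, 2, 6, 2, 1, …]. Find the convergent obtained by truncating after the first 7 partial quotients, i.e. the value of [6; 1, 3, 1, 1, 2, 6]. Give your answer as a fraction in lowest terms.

997/147

a_0 = 6: 6/1
a_1 = 1: 7/1
a_2 = 3: 27/4
a_3 = 1: 34/5
a_4 = 1: 61/9
a_5 = 2: 156/23
a_6 = 6: 997/147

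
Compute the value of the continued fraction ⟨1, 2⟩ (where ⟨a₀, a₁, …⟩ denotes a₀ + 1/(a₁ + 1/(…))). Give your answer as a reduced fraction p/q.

Work from the innermost term outward:
Start with 2.
1 + 1/(2/1) = 1 + 1/2 = 3/2

3/2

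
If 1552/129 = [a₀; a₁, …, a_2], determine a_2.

4

Apply division with remainder until the remainder is 0:
1552 = 12·129 + 4, so a_0 = 12
129 = 32·4 + 1, so a_1 = 32
4 = 4·1 + 0, so a_2 = 4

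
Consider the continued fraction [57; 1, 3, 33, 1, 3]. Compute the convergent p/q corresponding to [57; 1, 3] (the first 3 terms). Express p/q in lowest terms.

Start with 3.
1 + 1/(3/1) = 1 + 1/3 = 4/3
57 + 1/(4/3) = 57 + 3/4 = 231/4

231/4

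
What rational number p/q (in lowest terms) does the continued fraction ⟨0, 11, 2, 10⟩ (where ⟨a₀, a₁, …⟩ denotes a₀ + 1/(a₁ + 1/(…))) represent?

a_0 = 0: 0/1
a_1 = 11: 1/11
a_2 = 2: 2/23
a_3 = 10: 21/241

21/241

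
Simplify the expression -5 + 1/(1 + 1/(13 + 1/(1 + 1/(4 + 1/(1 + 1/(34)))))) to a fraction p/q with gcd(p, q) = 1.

a_0 = -5: -5/1
a_1 = 1: -4/1
a_2 = 13: -57/14
a_3 = 1: -61/15
a_4 = 4: -301/74
a_5 = 1: -362/89
a_6 = 34: -12609/3100

-12609/3100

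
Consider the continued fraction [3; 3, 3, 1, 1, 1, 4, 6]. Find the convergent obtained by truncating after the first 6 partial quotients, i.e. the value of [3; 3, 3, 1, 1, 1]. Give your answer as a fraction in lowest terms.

119/36

Starting at the tail and folding back:
Start with 1.
1 + 1/(1/1) = 1 + 1/1 = 2/1
1 + 1/(2/1) = 1 + 1/2 = 3/2
3 + 1/(3/2) = 3 + 2/3 = 11/3
3 + 1/(11/3) = 3 + 3/11 = 36/11
3 + 1/(36/11) = 3 + 11/36 = 119/36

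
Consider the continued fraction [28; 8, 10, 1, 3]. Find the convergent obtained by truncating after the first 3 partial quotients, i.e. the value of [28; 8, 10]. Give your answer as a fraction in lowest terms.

2278/81

Start with 10.
8 + 1/(10/1) = 8 + 1/10 = 81/10
28 + 1/(81/10) = 28 + 10/81 = 2278/81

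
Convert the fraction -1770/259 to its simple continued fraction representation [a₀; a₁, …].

⌊-1770/259⌋ = -7, remainder 43
⌊259/43⌋ = 6, remainder 1
⌊43/1⌋ = 43, remainder 0

[-7; 6, 43]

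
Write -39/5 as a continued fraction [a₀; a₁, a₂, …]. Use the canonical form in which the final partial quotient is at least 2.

Apply division with remainder until the remainder is 0:
-39 = -8·5 + 1, so a_0 = -8
5 = 5·1 + 0, so a_1 = 5

[-8; 5]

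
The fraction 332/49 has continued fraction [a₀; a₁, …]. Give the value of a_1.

332 ÷ 49 → quotient 6, remainder 38
49 ÷ 38 → quotient 1, remainder 11

1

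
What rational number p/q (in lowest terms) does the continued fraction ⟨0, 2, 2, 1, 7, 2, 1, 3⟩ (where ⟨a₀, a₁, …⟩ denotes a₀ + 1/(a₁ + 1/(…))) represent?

Compute successive convergents:
a_0 = 0: 0/1
a_1 = 2: 1/2
a_2 = 2: 2/5
a_3 = 1: 3/7
a_4 = 7: 23/54
a_5 = 2: 49/115
a_6 = 1: 72/169
a_7 = 3: 265/622

265/622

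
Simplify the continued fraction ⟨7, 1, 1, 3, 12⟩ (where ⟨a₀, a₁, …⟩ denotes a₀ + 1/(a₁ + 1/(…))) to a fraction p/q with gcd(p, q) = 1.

Use the convergent recurrence hₖ = aₖ·hₖ₋₁ + hₖ₋₂ (and likewise for the denominators kₖ):
a_0 = 7: 7/1
a_1 = 1: 8/1
a_2 = 1: 15/2
a_3 = 3: 53/7
a_4 = 12: 651/86

651/86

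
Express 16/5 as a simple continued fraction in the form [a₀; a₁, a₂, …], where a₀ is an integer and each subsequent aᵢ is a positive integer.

[3; 5]

16 ÷ 5 → quotient 3, remainder 1
5 ÷ 1 → quotient 5, remainder 0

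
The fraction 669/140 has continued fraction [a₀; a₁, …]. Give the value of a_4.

669 ÷ 140 → quotient 4, remainder 109
140 ÷ 109 → quotient 1, remainder 31
109 ÷ 31 → quotient 3, remainder 16
31 ÷ 16 → quotient 1, remainder 15
16 ÷ 15 → quotient 1, remainder 1

1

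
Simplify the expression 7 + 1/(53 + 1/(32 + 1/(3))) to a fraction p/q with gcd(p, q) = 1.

36105/5144

a_0 = 7: 7/1
a_1 = 53: 372/53
a_2 = 32: 11911/1697
a_3 = 3: 36105/5144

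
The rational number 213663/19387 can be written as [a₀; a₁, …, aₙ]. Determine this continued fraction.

Apply division with remainder until the remainder is 0:
213663 = 11·19387 + 406, so a_0 = 11
19387 = 47·406 + 305, so a_1 = 47
406 = 1·305 + 101, so a_2 = 1
305 = 3·101 + 2, so a_3 = 3
101 = 50·2 + 1, so a_4 = 50
2 = 2·1 + 0, so a_5 = 2

[11; 47, 1, 3, 50, 2]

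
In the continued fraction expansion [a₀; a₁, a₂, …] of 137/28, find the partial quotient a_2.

Apply division with remainder until the remainder is 0:
⌊137/28⌋ = 4, remainder 25
⌊28/25⌋ = 1, remainder 3
⌊25/3⌋ = 8, remainder 1

8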